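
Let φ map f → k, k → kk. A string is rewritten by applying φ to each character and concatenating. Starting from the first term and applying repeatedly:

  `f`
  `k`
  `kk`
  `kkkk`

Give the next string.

Expanding kkkk: k→kk, k→kk, k→kk, k→kk. Concatenated: kk kk kk kk.

kkkkkkkk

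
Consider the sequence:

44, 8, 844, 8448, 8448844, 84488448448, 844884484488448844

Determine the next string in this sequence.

84488448448844884484488448448

Each term (from the third on) is the previous term followed by the one before it: term 3 = 8·44 = 844.
The next term joins 844884484488448844 and 84488448448.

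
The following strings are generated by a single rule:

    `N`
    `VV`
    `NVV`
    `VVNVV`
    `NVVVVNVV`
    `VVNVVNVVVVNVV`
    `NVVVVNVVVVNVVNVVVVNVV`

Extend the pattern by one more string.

Each term (from the third on) is the two preceding terms concatenated in order: term 3 = N·VV = NVV.
So term 8 is VVNVVNVVVVNVV·NVVVVNVVVVNVVNVVVVNVV.

VVNVVNVVVVNVVNVVVVNVVVVNVVNVVVVNVV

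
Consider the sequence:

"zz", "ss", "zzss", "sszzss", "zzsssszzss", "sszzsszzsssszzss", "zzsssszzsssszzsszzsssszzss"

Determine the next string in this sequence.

sszzsszzsssszzsszzsssszzsssszzsszzsssszzss

From term 3 onward, concatenate the second-to-last term with the last: zz·ss = zzss, ss·zzss = sszzss, …
The next term joins sszzsszzsssszzss and zzsssszzsssszzsszzsssszzss.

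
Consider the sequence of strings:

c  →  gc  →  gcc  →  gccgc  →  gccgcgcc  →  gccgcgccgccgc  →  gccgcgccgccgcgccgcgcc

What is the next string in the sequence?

gccgcgccgccgcgccgcgccgccgcgccgccgc

This is a Fibonacci-style word recurrence s(k) = s(k−1)·s(k−2): e.g. gc·c = gcc.
Continuing: gccgcgccgccgcgccgcgcc · gccgcgccgccgc gives term 8.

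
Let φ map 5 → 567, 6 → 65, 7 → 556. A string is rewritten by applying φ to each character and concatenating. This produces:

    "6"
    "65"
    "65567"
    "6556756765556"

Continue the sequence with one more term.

Rewriting the 13 symbols of 6556756765556 one by one yields 65 567 567 65 556 567 65 556 65 567 567 567 65; concatenated:

6556756765556567655566556756756765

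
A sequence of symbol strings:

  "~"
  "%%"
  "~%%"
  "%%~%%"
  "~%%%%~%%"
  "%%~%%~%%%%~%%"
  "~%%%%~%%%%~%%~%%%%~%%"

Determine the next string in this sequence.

Each term (from the third on) is the two preceding terms concatenated in order: term 3 = ~·%% = ~%%.
The next term joins %%~%%~%%%%~%% and ~%%%%~%%%%~%%~%%%%~%%.

%%~%%~%%%%~%%~%%%%~%%%%~%%~%%%%~%%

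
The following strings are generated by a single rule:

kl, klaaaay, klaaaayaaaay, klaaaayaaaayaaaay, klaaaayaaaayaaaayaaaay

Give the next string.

The strings grow by a fixed suffix aaaay each time.
Applying this once more to klaaaayaaaayaaaayaaaay:

klaaaayaaaayaaaayaaaayaaaay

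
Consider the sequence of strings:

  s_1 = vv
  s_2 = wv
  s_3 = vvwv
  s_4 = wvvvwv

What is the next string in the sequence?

This is a Fibonacci-style word recurrence s(k) = s(k−2)·s(k−1): e.g. vv·wv = vvwv.
The next term joins vvwv and wvvvwv.

vvwvwvvvwv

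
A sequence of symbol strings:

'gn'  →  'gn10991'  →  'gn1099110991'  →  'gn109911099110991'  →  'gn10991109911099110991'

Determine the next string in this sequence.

Each term is the previous one with 10991 appended.
So the next term is gn10991109911099110991·10991.

gn1099110991109911099110991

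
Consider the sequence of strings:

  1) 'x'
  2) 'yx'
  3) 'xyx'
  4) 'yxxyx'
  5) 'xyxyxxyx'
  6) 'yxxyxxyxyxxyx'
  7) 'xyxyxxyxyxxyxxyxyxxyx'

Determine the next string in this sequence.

Each term (from the third on) is the two preceding terms concatenated in order: term 3 = x·yx = xyx.
Continuing: yxxyxxyxyxxyx · xyxyxxyxyxxyxxyxyxxyx gives term 8.

yxxyxxyxyxxyxxyxyxxyxyxxyxxyxyxxyx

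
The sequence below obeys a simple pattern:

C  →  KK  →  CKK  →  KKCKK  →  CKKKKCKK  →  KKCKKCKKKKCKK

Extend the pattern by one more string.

CKKKKCKKKKCKKCKKKKCKK

Each term (from the third on) is the two preceding terms concatenated in order: term 3 = C·KK = CKK.
The next term joins CKKKKCKK and KKCKKCKKKKCKK.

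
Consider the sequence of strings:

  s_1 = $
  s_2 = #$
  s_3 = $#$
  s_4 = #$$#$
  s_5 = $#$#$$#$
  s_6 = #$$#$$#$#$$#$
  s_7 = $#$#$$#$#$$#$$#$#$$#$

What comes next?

#$$#$$#$#$$#$$#$#$$#$#$$#$$#$#$$#$

From term 3 onward, concatenate the second-to-last term with the last: $·#$ = $#$, #$·$#$ = #$$#$, …
Continuing: #$$#$$#$#$$#$ · $#$#$$#$#$$#$$#$#$$#$ gives term 8.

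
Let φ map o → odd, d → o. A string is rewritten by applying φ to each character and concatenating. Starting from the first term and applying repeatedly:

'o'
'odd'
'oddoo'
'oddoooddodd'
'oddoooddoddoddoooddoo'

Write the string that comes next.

Rewriting the 21 symbols of oddoooddoddoddoooddoo one by one yields odd o o odd odd odd o o odd o o odd o o odd odd odd o o odd odd; concatenated:

oddoooddoddoddoooddoooddoooddoddoddoooddodd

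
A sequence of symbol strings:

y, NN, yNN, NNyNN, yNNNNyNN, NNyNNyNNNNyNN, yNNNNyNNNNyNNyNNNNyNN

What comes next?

From term 3 onward, concatenate the second-to-last term with the last: y·NN = yNN, NN·yNN = NNyNN, …
So term 8 is NNyNNyNNNNyNN·yNNNNyNNNNyNNyNNNNyNN.

NNyNNyNNNNyNNyNNNNyNNNNyNNyNNNNyNN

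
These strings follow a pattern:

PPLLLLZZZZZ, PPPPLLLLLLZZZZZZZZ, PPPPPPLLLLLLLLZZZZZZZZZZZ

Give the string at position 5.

PPPPPPPPPPLLLLLLLLLLLLZZZZZZZZZZZZZZZZZ

The n-th term is 2n P's then 2n+2 L's then 3n+2 Z's (n = 1, 2, …).
Setting n = 5 gives 10, 12, 17 characters in each block.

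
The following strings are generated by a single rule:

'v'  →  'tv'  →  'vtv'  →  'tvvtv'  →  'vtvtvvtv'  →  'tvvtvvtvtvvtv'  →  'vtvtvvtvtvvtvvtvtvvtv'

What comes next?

From term 3 onward, concatenate the second-to-last term with the last: v·tv = vtv, tv·vtv = tvvtv, …
The next term joins tvvtvvtvtvvtv and vtvtvvtvtvvtvvtvtvvtv.

tvvtvvtvtvvtvvtvtvvtvtvvtvvtvtvvtv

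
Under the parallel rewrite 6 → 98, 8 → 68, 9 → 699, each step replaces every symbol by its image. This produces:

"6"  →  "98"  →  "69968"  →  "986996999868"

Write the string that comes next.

Expanding 986996999868: 9→699, 8→68, 6→98, 9→699, 9→699, 6→98, 9→699, 9→699, 9→699, 8→68, 6→98, 8→68. Concatenated: 699 68 98 699 699 98 699 699 699 68 98 68.

699689869969998699699699689868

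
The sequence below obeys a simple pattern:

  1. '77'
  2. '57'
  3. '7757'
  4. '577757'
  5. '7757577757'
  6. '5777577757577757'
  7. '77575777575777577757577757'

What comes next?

577757775757775777575777575777577757577757

From term 3 onward, concatenate the second-to-last term with the last: 77·57 = 7757, 57·7757 = 577757, …
Continuing: 5777577757577757 · 77575777575777577757577757 gives term 8.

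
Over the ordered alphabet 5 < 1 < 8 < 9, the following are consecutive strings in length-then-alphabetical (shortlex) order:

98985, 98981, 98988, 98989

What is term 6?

Advancing 2 positions from 98989 through 98989 → 98995 reaches term 6.

98991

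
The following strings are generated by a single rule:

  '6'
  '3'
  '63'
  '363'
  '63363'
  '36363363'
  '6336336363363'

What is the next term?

363633636336336363363

Each term (from the third on) is the two preceding terms concatenated in order: term 3 = 6·3 = 63.
Continuing: 36363363 · 6336336363363 gives term 8.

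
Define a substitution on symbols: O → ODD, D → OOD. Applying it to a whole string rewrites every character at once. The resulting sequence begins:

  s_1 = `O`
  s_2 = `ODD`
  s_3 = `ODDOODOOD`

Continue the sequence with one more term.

ODDOODOODODDODDOODODDODDOOD

Apply φ to ODDOODOOD symbol by symbol: O→ODD, D→OOD, D→OOD, O→ODD, O→ODD, D→OOD, O→ODD, O→ODD, D→OOD; joined: ODD OOD OOD ODD ODD OOD ODD ODD OOD.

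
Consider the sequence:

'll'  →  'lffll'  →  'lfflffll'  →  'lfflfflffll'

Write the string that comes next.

Every step adds lff at the front: s(k+1) = lff·s(k).
Applying this once more to lfflfflffll:

lfflfflfflffll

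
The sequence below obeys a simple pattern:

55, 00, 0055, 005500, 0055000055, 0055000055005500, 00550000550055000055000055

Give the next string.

From term 3 onward, concatenate the last term with the second-to-last: 00·55 = 0055, 0055·00 = 005500, …
Continuing: 00550000550055000055000055 · 0055000055005500 gives term 8.

005500005500550000550000550055000055005500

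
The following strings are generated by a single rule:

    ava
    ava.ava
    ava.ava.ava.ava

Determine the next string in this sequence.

ava.ava.ava.ava.ava.ava.ava.ava

s(k+1) = s(k)·.·s(k) — each term doubles the last with '.' between the halves.
One more doubling of ava.ava.ava.ava gives the answer.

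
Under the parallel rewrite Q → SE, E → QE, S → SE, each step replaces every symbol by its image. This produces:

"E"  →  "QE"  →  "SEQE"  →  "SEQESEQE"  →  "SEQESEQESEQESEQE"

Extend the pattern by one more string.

Replace each of the 16 characters of SEQESEQESEQESEQE in place — SE QE SE QE SE QE SE QE SE QE SE QE SE QE SE QE — and concatenate.

SEQESEQESEQESEQESEQESEQESEQESEQE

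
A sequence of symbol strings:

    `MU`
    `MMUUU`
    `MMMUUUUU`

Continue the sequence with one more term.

MMMMUUUUUUU

Reading off run lengths: M runs 1, 2, 3; U runs 1, 3, 5 — each is linear in n (n = 1, 2, …).
At n = 4 the blocks have lengths 4, 7.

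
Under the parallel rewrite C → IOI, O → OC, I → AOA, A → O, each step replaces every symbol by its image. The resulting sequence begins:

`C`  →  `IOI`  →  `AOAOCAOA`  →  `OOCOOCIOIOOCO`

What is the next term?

OCOCIOIOCOCIOIAOAOCAOAOCOCIOIOC

φ(OOCOOCIOIOOCO) expands symbol-by-symbol to OC OC IOI OC OC IOI AOA OC AOA OC OC IOI OC; joining the 13 pieces gives the next term.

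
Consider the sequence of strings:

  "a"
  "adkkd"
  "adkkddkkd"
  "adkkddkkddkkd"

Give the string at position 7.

adkkddkkddkkddkkddkkddkkd

Each term is the previous one with dkkd appended.
From adkkddkkddkkd, 3 further steps: adkkddkkddkkd → adkkddkkddkkddkkd → adkkddkkddkkddkkddkkd → (answer).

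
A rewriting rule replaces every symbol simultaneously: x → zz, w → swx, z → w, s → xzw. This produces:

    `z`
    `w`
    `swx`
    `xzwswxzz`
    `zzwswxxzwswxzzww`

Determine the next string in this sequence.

φ(zzwswxxzwswxzzww) expands symbol-by-symbol to w w swx xzw swx zz zz w swx xzw swx zz w w swx swx; joining the 16 pieces gives the next term.

wwswxxzwswxzzzzwswxxzwswxzzwwswxswx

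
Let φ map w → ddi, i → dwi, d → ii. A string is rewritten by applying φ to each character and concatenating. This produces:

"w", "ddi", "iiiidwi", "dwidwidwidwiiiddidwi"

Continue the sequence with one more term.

iiddidwiiiddidwiiiddidwiiiddidwidwidwiiiiidwiiiddidwi

Applying the rule to each of the 20 symbols of dwidwidwidwiiiddidwi gives the pieces ii ddi dwi ii ddi dwi ii ddi dwi ii ddi dwi dwi dwi ii ii dwi ii ddi dwi, which concatenate to the answer.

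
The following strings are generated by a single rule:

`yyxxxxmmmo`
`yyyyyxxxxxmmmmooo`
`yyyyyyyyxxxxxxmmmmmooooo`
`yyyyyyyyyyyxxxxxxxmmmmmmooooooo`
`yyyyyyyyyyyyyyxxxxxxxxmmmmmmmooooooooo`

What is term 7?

yyyyyyyyyyyyyyyyyyyyxxxxxxxxxxmmmmmmmmmooooooooooooo

Each string has the form y^{3n-1} x^{n+3} m^{n+2} o^{2n-1} (n = 1, 2, …).
For term 7, n = 7, so the run lengths are 20, 10, 9, 13.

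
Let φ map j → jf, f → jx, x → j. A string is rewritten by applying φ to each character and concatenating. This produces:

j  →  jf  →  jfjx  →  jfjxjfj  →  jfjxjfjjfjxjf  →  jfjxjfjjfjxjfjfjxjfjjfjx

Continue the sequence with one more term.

jfjxjfjjfjxjfjfjxjfjjfjxjfjxjfjjfjxjfjfjxjfj

Applying the rule to each of the 24 symbols of jfjxjfjjfjxjfjfjxjfjjfjx gives the pieces jf jx jf j jf jx jf jf jx jf j jf jx jf jx jf j jf jx jf jf jx jf j, which concatenate to the answer.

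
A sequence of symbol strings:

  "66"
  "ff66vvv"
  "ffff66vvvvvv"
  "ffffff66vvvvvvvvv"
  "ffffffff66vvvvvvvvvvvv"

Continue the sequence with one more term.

Every step adds ff to the front and vvv to the end of the previous string.
One more step from ffffffff66vvvvvvvvvvvv gives the answer.

ffffffffff66vvvvvvvvvvvvvvv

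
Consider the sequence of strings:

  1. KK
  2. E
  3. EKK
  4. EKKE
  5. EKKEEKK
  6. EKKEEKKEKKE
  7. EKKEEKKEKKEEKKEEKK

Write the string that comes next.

This is a Fibonacci-style word recurrence s(k) = s(k−1)·s(k−2): e.g. E·KK = EKK.
So term 8 is EKKEEKKEKKEEKKEEKK·EKKEEKKEKKE.

EKKEEKKEKKEEKKEEKKEKKEEKKEKKE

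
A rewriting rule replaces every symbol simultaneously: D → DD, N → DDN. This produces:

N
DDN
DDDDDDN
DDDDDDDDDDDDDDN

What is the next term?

DDDDDDDDDDDDDDDDDDDDDDDDDDDDDDN

φ(DDDDDDDDDDDDDDN) expands symbol-by-symbol to DD DD DD DD DD DD DD DD DD DD DD DD DD DD DDN; joining the 15 pieces gives the next term.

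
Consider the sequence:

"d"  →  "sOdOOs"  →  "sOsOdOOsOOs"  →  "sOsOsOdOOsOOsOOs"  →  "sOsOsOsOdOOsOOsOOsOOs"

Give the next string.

sOsOsOsOsOdOOsOOsOOsOOsOOs

s(k+1) = sO·s(k)·OOs, so each term gains sO as a prefix and OOs as a suffix.
One more step from sOsOsOsOdOOsOOsOOsOOs gives the answer.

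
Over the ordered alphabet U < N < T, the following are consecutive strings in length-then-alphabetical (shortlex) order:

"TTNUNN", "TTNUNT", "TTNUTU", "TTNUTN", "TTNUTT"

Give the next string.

TTNNUU

The successor of TTNUTT increments the rightmost position that isn't already T and resets every position after it to U.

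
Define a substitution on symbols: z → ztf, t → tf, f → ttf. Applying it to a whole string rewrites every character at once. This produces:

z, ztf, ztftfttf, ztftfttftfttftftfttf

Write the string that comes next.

Rewriting the 20 symbols of ztftfttftfttftftfttf one by one yields ztf tf ttf tf ttf tf tf ttf tf ttf tf tf ttf tf ttf tf ttf tf tf ttf; concatenated:

ztftfttftfttftftfttftfttftftfttftfttftfttftftfttf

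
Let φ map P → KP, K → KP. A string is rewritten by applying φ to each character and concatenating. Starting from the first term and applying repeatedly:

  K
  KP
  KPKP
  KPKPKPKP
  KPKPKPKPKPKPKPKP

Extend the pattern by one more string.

Replace each of the 16 characters of KPKPKPKPKPKPKPKP in place — KP KP KP KP KP KP KP KP KP KP KP KP KP KP KP KP — and concatenate.

KPKPKPKPKPKPKPKPKPKPKPKPKPKPKPKP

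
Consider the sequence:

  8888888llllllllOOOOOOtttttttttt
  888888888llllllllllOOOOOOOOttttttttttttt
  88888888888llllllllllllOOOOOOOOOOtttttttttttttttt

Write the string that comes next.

Each string has the form 8^{2n+1} l^{2n+2} O^{2n} t^{3n+1}, where the shown terms are n = 3, 4, 5.
At n = 6 the blocks have lengths 13, 14, 12, 19.

8888888888888llllllllllllllOOOOOOOOOOOOttttttttttttttttttt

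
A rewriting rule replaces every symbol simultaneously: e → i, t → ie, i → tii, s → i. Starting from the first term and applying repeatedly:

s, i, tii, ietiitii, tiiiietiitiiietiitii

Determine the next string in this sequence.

Rewriting the 20 symbols of tiiiietiitiiietiitii one by one yields ie tii tii tii tii i ie tii tii ie tii tii tii i ie tii tii ie tii tii; concatenated:

ietiitiitiitiiiietiitiiietiitiitiiiietiitiiietiitii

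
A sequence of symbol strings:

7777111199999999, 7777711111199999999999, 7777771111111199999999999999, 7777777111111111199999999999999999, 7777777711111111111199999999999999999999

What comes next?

7777777771111111111111199999999999999999999999

Reading off run lengths: 7 runs 4, 5, 6, 7, 8; 1 runs 4, 6, 8, 10, 12; 9 runs 8, 11, 14, 17, 20 — each is linear in n, where the shown terms are n = 2, 3, 4, 5, 6.
At n = 7 the blocks have lengths 9, 14, 23.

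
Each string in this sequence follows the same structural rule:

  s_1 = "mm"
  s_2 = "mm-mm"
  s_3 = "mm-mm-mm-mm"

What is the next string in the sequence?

mm-mm-mm-mm-mm-mm-mm-mm

Every step duplicates the string with '-' between the halves.
One more doubling of mm-mm-mm-mm gives the answer.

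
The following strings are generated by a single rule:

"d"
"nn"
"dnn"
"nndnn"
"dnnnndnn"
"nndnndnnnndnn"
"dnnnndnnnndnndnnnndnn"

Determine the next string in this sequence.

This is a Fibonacci-style word recurrence s(k) = s(k−2)·s(k−1): e.g. d·nn = dnn.
Continuing: nndnndnnnndnn · dnnnndnnnndnndnnnndnn gives term 8.

nndnndnnnndnndnnnndnnnndnndnnnndnn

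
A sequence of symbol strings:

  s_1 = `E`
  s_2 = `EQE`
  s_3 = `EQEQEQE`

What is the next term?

Every step duplicates the string with 'Q' between the halves.
Doubling EQEQEQE with 'Q' between the halves:

EQEQEQEQEQEQEQE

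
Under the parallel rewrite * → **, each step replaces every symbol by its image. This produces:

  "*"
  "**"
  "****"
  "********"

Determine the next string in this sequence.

****************

Apply φ to ******** symbol by symbol: *→**, *→**, *→**, *→**, *→**, *→**, *→**, *→**; joined: ** ** ** ** ** ** ** **.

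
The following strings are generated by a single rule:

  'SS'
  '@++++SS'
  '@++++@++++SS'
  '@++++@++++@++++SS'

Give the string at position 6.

@++++@++++@++++@++++@++++SS

Each term is the previous one with @++++ prepended.
From @++++@++++@++++SS, 2 further steps: @++++@++++@++++SS → @++++@++++@++++@++++SS → (answer).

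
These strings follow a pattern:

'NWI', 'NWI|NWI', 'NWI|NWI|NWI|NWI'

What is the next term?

Each string is two copies of the previous one joined by '|'.
One more doubling of NWI|NWI|NWI|NWI gives the answer.

NWI|NWI|NWI|NWI|NWI|NWI|NWI|NWI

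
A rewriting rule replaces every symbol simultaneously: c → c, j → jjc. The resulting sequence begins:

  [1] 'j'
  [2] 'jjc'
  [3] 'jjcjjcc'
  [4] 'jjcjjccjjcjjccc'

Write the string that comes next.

jjcjjccjjcjjcccjjcjjccjjcjjcccc

Replace each of the 15 characters of jjcjjccjjcjjccc in place — jjc jjc c jjc jjc c c jjc jjc c jjc jjc c c c — and concatenate.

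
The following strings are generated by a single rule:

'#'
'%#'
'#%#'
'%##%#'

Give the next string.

#%#%##%#

From term 3 onward, concatenate the second-to-last term with the last: #·%# = #%#, %#·#%# = %##%#, …
Continuing: #%# · %##%# gives term 5.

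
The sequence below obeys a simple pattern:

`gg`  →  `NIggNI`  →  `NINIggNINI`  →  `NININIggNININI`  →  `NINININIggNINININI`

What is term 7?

NINININININIggNINININININI

s(k+1) = NI·s(k)·NI, so each term gains NI as a prefix and NI as a suffix.
From NINININIggNINININI, 2 further steps: NINININIggNINININI → NININININIggNININININI → (answer).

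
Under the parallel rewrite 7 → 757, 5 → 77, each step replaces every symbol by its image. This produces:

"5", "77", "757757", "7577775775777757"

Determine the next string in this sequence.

Applying the rule to each of the 16 symbols of 7577775775777757 gives the pieces 757 77 757 757 757 757 77 757 757 77 757 757 757 757 77 757, which concatenate to the answer.

75777757757757757777577577775775775775777757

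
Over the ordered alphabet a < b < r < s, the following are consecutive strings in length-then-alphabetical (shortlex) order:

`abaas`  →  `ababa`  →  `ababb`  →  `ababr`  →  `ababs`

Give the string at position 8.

abarr

Continuing the enumeration 3 steps past ababs: ababs → abara → abarb → (answer).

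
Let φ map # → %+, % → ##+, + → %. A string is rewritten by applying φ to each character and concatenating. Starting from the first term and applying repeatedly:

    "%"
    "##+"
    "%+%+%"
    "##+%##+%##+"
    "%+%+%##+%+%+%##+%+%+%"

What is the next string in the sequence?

Applying the rule to each of the 21 symbols of %+%+%##+%+%+%##+%+%+% gives the pieces ##+ % ##+ % ##+ %+ %+ % ##+ % ##+ % ##+ %+ %+ % ##+ % ##+ % ##+, which concatenate to the answer.

##+%##+%##+%+%+%##+%##+%##+%+%+%##+%##+%##+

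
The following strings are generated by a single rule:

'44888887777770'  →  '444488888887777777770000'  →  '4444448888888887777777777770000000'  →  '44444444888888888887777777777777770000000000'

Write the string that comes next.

Each string has the form 4^{2n} 8^{2n+3} 7^{3n+3} 0^{3n-2} (n = 1, 2, …).
For the next term, n = 5, so the run lengths are 10, 13, 18, 13.

444444444488888888888887777777777777777770000000000000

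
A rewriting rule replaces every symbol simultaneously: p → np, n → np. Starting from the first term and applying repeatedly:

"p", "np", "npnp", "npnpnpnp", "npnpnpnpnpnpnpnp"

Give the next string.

Replace each of the 16 characters of npnpnpnpnpnpnpnp in place — np np np np np np np np np np np np np np np np — and concatenate.

npnpnpnpnpnpnpnpnpnpnpnpnpnpnpnp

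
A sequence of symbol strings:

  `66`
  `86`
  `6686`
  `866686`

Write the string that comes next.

6686866686

This is a Fibonacci-style word recurrence s(k) = s(k−2)·s(k−1): e.g. 66·86 = 6686.
So term 5 is 6686·866686.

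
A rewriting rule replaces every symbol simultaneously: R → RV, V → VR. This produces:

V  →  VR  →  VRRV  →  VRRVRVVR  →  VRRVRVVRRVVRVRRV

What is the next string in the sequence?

Replace each of the 16 characters of VRRVRVVRRVVRVRRV in place — VR RV RV VR RV VR VR RV RV VR VR RV VR RV RV VR — and concatenate.

VRRVRVVRRVVRVRRVRVVRVRRVVRRVRVVR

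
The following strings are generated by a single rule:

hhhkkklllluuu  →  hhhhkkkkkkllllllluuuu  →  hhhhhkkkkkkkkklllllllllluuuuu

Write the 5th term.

hhhhhhhkkkkkkkkkkkkkkklllllllllllllllluuuuuuu

The n-th term is n+2 h's then 3n k's then 3n+1 l's then n+2 u's (n = 1, 2, …).
For term 5, n = 5, so the run lengths are 7, 15, 16, 7.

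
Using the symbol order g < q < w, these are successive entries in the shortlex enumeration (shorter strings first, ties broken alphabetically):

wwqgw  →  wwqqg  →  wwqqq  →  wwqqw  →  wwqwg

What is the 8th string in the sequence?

wwwgg

Stepping forward 3 times from wwqwg: wwqwg → wwqwq → wwqww, then the target.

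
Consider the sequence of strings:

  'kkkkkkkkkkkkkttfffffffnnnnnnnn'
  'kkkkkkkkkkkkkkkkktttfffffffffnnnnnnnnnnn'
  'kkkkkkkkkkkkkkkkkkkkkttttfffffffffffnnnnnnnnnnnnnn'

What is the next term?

kkkkkkkkkkkkkkkkkkkkkkkkktttttfffffffffffffnnnnnnnnnnnnnnnnn

Each string has the form k^{4n+1} t^{n-1} f^{2n+1} n^{3n-1}, where the shown terms are n = 3, 4, 5.
At n = 6 the blocks have lengths 25, 5, 13, 17.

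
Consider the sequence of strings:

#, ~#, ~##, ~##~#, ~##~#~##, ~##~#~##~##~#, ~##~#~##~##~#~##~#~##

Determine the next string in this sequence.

~##~#~##~##~#~##~#~##~##~#~##~##~#

Each term (from the third on) is the previous term followed by the one before it: term 3 = ~#·# = ~##.
The next term joins ~##~#~##~##~#~##~#~## and ~##~#~##~##~#.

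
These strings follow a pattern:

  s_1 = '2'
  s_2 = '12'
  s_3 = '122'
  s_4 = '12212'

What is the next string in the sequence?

12212122

Each term (from the third on) is the previous term followed by the one before it: term 3 = 12·2 = 122.
So term 5 is 12212·122.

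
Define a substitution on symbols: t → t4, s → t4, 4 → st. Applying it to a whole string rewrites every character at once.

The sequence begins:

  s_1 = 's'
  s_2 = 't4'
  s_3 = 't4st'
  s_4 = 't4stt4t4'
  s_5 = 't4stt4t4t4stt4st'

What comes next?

t4stt4t4t4stt4stt4stt4t4t4stt4t4

Replace each of the 16 characters of t4stt4t4t4stt4st in place — t4 st t4 t4 t4 st t4 st t4 st t4 t4 t4 st t4 t4 — and concatenate.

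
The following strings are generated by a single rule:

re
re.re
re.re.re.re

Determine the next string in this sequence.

Every step duplicates the string with '.' between the halves.
Doubling re.re.re.re with '.' between the halves:

re.re.re.re.re.re.re.re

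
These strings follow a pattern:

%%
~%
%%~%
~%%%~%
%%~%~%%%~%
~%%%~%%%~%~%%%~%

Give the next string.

%%~%~%%%~%~%%%~%%%~%~%%%~%

From term 3 onward, concatenate the second-to-last term with the last: %%·~% = %%~%, ~%·%%~% = ~%%%~%, …
Continuing: %%~%~%%%~% · ~%%%~%%%~%~%%%~% gives term 7.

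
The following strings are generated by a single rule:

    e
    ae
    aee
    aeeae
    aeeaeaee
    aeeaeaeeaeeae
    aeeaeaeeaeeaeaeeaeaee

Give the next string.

aeeaeaeeaeeaeaeeaeaeeaeeaeaeeaeeae

This is a Fibonacci-style word recurrence s(k) = s(k−1)·s(k−2): e.g. ae·e = aee.
Continuing: aeeaeaeeaeeaeaeeaeaee · aeeaeaeeaeeae gives term 8.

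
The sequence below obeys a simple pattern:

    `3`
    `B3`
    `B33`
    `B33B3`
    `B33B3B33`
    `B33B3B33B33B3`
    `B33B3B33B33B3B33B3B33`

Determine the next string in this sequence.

From term 3 onward, concatenate the last term with the second-to-last: B3·3 = B33, B33·B3 = B33B3, …
The next term joins B33B3B33B33B3B33B3B33 and B33B3B33B33B3.

B33B3B33B33B3B33B3B33B33B3B33B33B3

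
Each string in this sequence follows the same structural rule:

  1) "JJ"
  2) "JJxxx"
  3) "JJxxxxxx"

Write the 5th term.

The strings grow by a fixed suffix xxx each time.
From JJxxxxxx, 2 further steps: JJxxxxxx → JJxxxxxxxxx → (answer).

JJxxxxxxxxxxxx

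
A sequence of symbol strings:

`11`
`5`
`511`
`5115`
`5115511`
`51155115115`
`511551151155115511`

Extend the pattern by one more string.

51155115115511551151155115115

This is a Fibonacci-style word recurrence s(k) = s(k−1)·s(k−2): e.g. 5·11 = 511.
Continuing: 511551151155115511 · 51155115115 gives term 8.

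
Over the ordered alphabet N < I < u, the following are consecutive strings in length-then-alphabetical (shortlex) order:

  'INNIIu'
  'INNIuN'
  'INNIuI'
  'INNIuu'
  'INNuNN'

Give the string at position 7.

Stepping forward 2 times from INNuNN: INNuNN → INNuNI, then the target.

INNuNu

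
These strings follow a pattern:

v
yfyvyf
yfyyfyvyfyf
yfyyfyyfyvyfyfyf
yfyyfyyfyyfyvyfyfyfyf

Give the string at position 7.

s(k+1) = yfy·s(k)·yf, so each term gains yfy as a prefix and yf as a suffix.
From yfyyfyyfyyfyvyfyfyfyf, 2 further steps: yfyyfyyfyyfyvyfyfyfyf → yfyyfyyfyyfyyfyvyfyfyfyfyf → (answer).

yfyyfyyfyyfyyfyyfyvyfyfyfyfyfyf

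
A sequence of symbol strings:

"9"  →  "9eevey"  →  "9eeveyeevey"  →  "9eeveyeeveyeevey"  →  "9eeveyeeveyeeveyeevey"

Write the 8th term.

9eeveyeeveyeeveyeeveyeeveyeeveyeevey

Every step adds eevey to the end: s(k+1) = s(k)·eevey.
From 9eeveyeeveyeeveyeevey, 3 further steps: 9eeveyeeveyeeveyeevey → 9eeveyeeveyeeveyeeveyeevey → 9eeveyeeveyeeveyeeveyeeveyeevey → (answer).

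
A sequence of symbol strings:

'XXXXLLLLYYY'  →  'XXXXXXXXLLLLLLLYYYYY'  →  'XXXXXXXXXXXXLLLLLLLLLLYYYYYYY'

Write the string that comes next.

XXXXXXXXXXXXXXXXLLLLLLLLLLLLLYYYYYYYYY

Term n consists of 4n X's, followed by 3n+1 L's, followed by 2n+1 Y's (n = 1, 2, …).
For the next term, n = 4, so the run lengths are 16, 13, 9.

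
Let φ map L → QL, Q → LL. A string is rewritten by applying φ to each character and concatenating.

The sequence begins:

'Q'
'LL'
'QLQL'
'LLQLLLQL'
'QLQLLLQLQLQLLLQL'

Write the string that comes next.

Applying the rule to each of the 16 symbols of QLQLLLQLQLQLLLQL gives the pieces LL QL LL QL QL QL LL QL LL QL LL QL QL QL LL QL, which concatenate to the answer.

LLQLLLQLQLQLLLQLLLQLLLQLQLQLLLQL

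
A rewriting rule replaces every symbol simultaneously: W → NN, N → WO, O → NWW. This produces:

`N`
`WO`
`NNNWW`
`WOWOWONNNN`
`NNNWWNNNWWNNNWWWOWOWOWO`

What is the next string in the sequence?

φ(NNNWWNNNWWNNNWWWOWOWOWO) expands symbol-by-symbol to WO WO WO NN NN WO WO WO NN NN WO WO WO NN NN NN NWW NN NWW NN NWW NN NWW; joining the 23 pieces gives the next term.

WOWOWONNNNWOWOWONNNNWOWOWONNNNNNNWWNNNWWNNNWWNNNWW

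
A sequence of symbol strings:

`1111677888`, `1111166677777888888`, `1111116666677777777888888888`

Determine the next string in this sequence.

The n-th term is n+3 1's then 2n-1 6's then 3n-1 7's then 3n 8's (n = 1, 2, …).
At n = 4 the blocks have lengths 7, 7, 11, 12.

1111111666666677777777777888888888888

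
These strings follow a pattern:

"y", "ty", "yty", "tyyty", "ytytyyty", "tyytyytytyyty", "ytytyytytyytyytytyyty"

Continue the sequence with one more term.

This is a Fibonacci-style word recurrence s(k) = s(k−2)·s(k−1): e.g. y·ty = yty.
So term 8 is tyytyytytyyty·ytytyytytyytyytytyyty.

tyytyytytyytyytytyytytyytyytytyyty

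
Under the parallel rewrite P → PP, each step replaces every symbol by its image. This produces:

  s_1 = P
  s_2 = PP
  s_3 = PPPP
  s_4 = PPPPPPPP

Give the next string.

PPPPPPPPPPPPPPPP

Expanding PPPPPPPP: P→PP, P→PP, P→PP, P→PP, P→PP, P→PP, P→PP, P→PP. Concatenated: PP PP PP PP PP PP PP PP.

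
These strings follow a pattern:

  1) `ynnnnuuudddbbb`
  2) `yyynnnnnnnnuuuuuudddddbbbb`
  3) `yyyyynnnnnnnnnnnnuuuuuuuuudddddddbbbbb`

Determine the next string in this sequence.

yyyyyyynnnnnnnnnnnnnnnnuuuuuuuuuuuudddddddddbbbbbb

Term n consists of 2n-1 y's, followed by 4n n's, followed by 3n u's, followed by 2n+1 d's, followed by n+2 b's (n = 1, 2, …).
Setting n = 4 gives 7, 16, 12, 9, 6 characters in each block.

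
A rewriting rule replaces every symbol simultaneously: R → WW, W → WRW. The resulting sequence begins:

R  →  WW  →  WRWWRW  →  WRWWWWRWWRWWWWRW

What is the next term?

Replace each of the 16 characters of WRWWWWRWWRWWWWRW in place — WRW WW WRW WRW WRW WRW WW WRW WRW WW WRW WRW WRW WRW WW WRW — and concatenate.

WRWWWWRWWRWWRWWRWWWWRWWRWWWWRWWRWWRWWRWWWWRW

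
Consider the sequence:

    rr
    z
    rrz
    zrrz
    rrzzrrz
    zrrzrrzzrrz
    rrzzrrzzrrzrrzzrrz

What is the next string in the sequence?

zrrzrrzzrrzrrzzrrzzrrzrrzzrrz

From term 3 onward, concatenate the second-to-last term with the last: rr·z = rrz, z·rrz = zrrz, …
Continuing: zrrzrrzzrrz · rrzzrrzzrrzrrzzrrz gives term 8.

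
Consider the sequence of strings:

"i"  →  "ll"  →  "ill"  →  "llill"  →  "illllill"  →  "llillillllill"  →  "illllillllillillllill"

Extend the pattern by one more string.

From term 3 onward, concatenate the second-to-last term with the last: i·ll = ill, ll·ill = llill, …
So term 8 is llillillllill·illllillllillillllill.

llillillllillillllillllillillllill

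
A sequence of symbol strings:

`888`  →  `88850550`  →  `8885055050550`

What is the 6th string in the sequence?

8885055050550505505055050550

Every step adds 50550 to the end: s(k+1) = s(k)·50550.
From 8885055050550, 3 further steps: 8885055050550 → 888505505055050550 → 88850550505505055050550 → (answer).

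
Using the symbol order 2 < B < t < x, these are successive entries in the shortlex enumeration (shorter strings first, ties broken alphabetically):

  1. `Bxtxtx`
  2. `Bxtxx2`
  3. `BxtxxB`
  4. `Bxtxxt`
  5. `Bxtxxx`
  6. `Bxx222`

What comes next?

Bxx22B

Find the rightmost character of Bxx222 below x, bump it to the next letter, and reset everything to its right to 2.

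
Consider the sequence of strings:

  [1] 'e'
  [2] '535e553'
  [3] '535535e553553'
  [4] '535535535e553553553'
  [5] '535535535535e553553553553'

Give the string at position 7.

Each term wraps the previous one in 535 on the left and 553 on the right.
From 535535535535e553553553553, 2 further steps: 535535535535e553553553553 → 535535535535535e553553553553553 → (answer).

535535535535535535e553553553553553553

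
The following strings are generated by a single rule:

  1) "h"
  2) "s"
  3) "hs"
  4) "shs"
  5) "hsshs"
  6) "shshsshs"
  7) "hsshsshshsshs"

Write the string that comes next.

This is a Fibonacci-style word recurrence s(k) = s(k−2)·s(k−1): e.g. h·s = hs.
The next term joins shshsshs and hsshsshshsshs.

shshsshshsshsshshsshs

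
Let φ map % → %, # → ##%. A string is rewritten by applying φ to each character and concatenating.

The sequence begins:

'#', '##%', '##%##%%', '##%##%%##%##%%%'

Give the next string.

Replace each of the 15 characters of ##%##%%##%##%%% in place — ##% ##% % ##% ##% % % ##% ##% % ##% ##% % % % — and concatenate.

##%##%%##%##%%%##%##%%##%##%%%%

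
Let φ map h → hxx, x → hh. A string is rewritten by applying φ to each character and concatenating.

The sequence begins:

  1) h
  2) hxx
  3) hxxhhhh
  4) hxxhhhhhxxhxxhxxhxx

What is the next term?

hxxhhhhhxxhxxhxxhxxhxxhhhhhxxhhhhhxxhhhhhxxhhhh

φ(hxxhhhhhxxhxxhxxhxx) expands symbol-by-symbol to hxx hh hh hxx hxx hxx hxx hxx hh hh hxx hh hh hxx hh hh hxx hh hh; joining the 19 pieces gives the next term.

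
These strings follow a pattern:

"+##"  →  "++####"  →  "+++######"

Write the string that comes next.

Term n consists of n +'s, followed by 2n #'s (n = 1, 2, …).
Setting n = 4 gives 4, 8 characters in each block.

++++########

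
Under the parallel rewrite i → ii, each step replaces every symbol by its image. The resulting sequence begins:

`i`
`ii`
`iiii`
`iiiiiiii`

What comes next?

iiiiiiiiiiiiiiii

Rewriting each symbol of iiiiiiii: i→ii, i→ii, i→ii, i→ii, i→ii, i→ii, i→ii, i→ii, which concatenates to ii ii ii ii ii ii ii ii.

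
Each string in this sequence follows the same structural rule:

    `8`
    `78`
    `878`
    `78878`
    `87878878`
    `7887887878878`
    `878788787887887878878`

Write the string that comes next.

Each term (from the third on) is the two preceding terms concatenated in order: term 3 = 8·78 = 878.
Continuing: 7887887878878 · 878788787887887878878 gives term 8.

7887887878878878788787887887878878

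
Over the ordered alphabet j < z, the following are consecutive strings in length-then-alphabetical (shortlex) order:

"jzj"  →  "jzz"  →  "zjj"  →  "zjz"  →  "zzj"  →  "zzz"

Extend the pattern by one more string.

After zzz the length-3 strings are exhausted; the first length-4 string is 4 copies of j.

jjjj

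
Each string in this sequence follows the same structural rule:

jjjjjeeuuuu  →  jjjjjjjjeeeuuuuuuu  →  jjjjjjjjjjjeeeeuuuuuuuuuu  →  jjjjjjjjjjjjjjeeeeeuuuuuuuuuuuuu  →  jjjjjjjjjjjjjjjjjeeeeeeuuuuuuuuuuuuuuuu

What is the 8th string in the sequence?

Term n consists of 3n-1 j's, followed by n e's, followed by 3n-2 u's, where the shown terms are n = 2, 3, 4, 5, 6.
Setting n = 9 gives 26, 9, 25 characters in each block.

jjjjjjjjjjjjjjjjjjjjjjjjjjeeeeeeeeeuuuuuuuuuuuuuuuuuuuuuuuuu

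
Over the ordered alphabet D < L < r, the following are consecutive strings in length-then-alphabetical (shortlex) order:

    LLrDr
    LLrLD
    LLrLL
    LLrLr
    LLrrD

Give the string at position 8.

LrDDD

Stepping forward 3 times from LLrrD: LLrrD → LLrrL → LLrrr, then the target.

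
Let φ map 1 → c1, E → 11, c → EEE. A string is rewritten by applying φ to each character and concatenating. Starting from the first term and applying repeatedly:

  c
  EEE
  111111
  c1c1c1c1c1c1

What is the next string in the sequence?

Rewriting each symbol of c1c1c1c1c1c1: c→EEE, 1→c1, c→EEE, 1→c1, c→EEE, 1→c1, c→EEE, 1→c1, c→EEE, 1→c1, c→EEE, 1→c1, which concatenates to EEE c1 EEE c1 EEE c1 EEE c1 EEE c1 EEE c1.

EEEc1EEEc1EEEc1EEEc1EEEc1EEEc1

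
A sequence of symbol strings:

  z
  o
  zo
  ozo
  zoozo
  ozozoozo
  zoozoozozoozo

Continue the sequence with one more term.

From term 3 onward, concatenate the second-to-last term with the last: z·o = zo, o·zo = ozo, …
So term 8 is ozozoozo·zoozoozozoozo.

ozozoozozoozoozozoozo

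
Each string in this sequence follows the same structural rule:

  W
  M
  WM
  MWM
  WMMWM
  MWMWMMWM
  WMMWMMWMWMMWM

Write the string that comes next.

MWMWMMWMWMMWMMWMWMMWM

From term 3 onward, concatenate the second-to-last term with the last: W·M = WM, M·WM = MWM, …
The next term joins MWMWMMWM and WMMWMMWMWMMWM.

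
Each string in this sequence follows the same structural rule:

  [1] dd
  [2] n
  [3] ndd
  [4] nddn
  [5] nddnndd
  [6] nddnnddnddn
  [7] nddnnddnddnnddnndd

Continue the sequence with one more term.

nddnnddnddnnddnnddnddnnddnddn

From term 3 onward, concatenate the last term with the second-to-last: n·dd = ndd, ndd·n = nddn, …
The next term joins nddnnddnddnnddnndd and nddnnddnddn.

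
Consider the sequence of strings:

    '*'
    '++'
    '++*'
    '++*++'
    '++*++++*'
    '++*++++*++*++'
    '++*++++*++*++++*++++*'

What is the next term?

From term 3 onward, concatenate the last term with the second-to-last: ++·* = ++*, ++*·++ = ++*++, …
So term 8 is ++*++++*++*++++*++++*·++*++++*++*++.

++*++++*++*++++*++++*++*++++*++*++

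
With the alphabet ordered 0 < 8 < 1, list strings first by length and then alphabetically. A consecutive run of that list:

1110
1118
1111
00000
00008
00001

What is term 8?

00088

Continuing the enumeration 2 steps past 00001: 00001 → 00080 → (answer).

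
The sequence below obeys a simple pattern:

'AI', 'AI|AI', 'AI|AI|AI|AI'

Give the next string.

AI|AI|AI|AI|AI|AI|AI|AI

s(k+1) = s(k)·|·s(k) — each term doubles the last with '|' between the halves.
One more doubling of AI|AI|AI|AI gives the answer.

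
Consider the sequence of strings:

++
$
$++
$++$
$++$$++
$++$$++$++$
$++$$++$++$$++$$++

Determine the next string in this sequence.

This is a Fibonacci-style word recurrence s(k) = s(k−1)·s(k−2): e.g. $·++ = $++.
Continuing: $++$$++$++$$++$$++ · $++$$++$++$ gives term 8.

$++$$++$++$$++$$++$++$$++$++$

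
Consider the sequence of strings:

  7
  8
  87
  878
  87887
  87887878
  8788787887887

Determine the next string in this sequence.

From term 3 onward, concatenate the last term with the second-to-last: 8·7 = 87, 87·8 = 878, …
Continuing: 8788787887887 · 87887878 gives term 8.

878878788788787887878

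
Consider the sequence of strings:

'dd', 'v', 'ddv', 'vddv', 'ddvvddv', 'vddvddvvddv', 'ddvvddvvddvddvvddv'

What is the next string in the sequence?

This is a Fibonacci-style word recurrence s(k) = s(k−2)·s(k−1): e.g. dd·v = ddv.
The next term joins vddvddvvddv and ddvvddvvddvddvvddv.

vddvddvvddvddvvddvvddvddvvddv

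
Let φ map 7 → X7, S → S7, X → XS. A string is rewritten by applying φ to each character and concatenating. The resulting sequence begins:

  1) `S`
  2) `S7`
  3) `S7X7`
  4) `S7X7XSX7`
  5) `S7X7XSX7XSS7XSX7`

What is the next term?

S7X7XSX7XSS7XSX7XSS7S7X7XSS7XSX7

φ(S7X7XSX7XSS7XSX7) expands symbol-by-symbol to S7 X7 XS X7 XS S7 XS X7 XS S7 S7 X7 XS S7 XS X7; joining the 16 pieces gives the next term.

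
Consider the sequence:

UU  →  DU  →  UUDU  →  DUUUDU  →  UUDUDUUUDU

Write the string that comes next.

From term 3 onward, concatenate the second-to-last term with the last: UU·DU = UUDU, DU·UUDU = DUUUDU, …
Continuing: DUUUDU · UUDUDUUUDU gives term 6.

DUUUDUUUDUDUUUDU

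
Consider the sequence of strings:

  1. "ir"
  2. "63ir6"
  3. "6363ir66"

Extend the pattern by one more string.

s(k+1) = 63·s(k)·6, so each term gains 63 as a prefix and 6 as a suffix.
Applying this once more to 6363ir66:

636363ir666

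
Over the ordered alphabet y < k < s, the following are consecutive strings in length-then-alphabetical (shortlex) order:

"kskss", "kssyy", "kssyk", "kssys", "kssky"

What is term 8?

Advancing 3 positions from kssky through kssky → ksskk → kssks reaches term 8.

ksssy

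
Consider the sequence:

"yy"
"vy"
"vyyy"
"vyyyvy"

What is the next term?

vyyyvyvyyy

This is a Fibonacci-style word recurrence s(k) = s(k−1)·s(k−2): e.g. vy·yy = vyyy.
Continuing: vyyyvy · vyyy gives term 5.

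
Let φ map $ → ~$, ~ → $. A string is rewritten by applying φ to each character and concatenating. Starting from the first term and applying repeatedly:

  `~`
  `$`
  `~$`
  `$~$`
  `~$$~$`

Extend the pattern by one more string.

$~$~$$~$

Apply φ to ~$$~$ symbol by symbol: ~→$, $→~$, $→~$, ~→$, $→~$; joined: $ ~$ ~$ $ ~$.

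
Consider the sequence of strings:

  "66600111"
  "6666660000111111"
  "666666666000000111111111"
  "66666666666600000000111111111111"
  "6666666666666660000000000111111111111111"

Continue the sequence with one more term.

666666666666666666000000000000111111111111111111

Reading off run lengths: 6 runs 3, 6, 9, 12, 15; 0 runs 2, 4, 6, 8, 10; 1 runs 3, 6, 9, 12, 15 — each is linear in n (n = 1, 2, …).
Setting n = 6 gives 18, 12, 18 characters in each block.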